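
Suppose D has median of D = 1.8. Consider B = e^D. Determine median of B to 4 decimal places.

median of B = 6.0496

e^D is monotone on this domain, so median of B = exp(1.8) ≈ 6.0496.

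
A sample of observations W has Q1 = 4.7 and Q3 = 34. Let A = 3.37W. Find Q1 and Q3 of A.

Q1(A) = 15.839, Q3(A) = 114.58

a = 3.37 > 0: Q1(A) = a·Q1(W)+b = 15.839, Q3(A) = a·Q3(W)+b = 114.58.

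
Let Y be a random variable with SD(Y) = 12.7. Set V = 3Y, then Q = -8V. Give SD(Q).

SD(Q) = 304.8

SD(V) = |3|·12.7 = 38.1.
SD(Q) = |-8|·38.1 = 304.8.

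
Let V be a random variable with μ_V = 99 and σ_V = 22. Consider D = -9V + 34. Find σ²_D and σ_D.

D = -9V + 34 is linear with a = -9, b = 34.
σ²_V = 22² = 484.
σ²_D = a²·σ²_V = (-9)²·484 = 39204 (the additive constant 34 does not affect variance).
σ_D = |a|·σ_V = |-9|·22 = 198.

σ²_D = 39204, σ_D = 198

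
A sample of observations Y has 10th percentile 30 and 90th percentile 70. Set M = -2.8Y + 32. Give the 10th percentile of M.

10th percentile of M = -164

Since a = -2.8 < 0 the transformation is decreasing, reversing order: the 10th percentile of M corresponds to the 90th percentile of Y.
So P_{10}(M) = a·P_{90}(Y) + b = (-2.8)·70 + 32 = -164.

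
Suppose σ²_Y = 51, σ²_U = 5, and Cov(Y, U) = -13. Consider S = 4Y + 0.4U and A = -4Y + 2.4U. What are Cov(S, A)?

Cov(S, A) = -915.2

By bilinearity, Cov(S, A) = ac·σ²_Y + bd·σ²_U + (ad+bc)·Cov(Y, U), with a=4, b=0.4, c=-4, d=2.4.
ac·σ²_Y = 4·(-4)·51 = -816
bd·σ²_U = 0.4·2.4·5 = 4.8
(ad+bc)·Cov(Y, U) = (8)·(-13) = -104
Cov(S, A) = -816 + 4.8 + (-104) = -915.2.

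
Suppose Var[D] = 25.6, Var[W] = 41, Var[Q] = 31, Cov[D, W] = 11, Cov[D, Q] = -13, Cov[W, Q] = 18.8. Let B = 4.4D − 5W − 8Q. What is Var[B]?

Var[B] = 5439.816

Var[B] = a²·Var[D] + b²·Var[W] + c²·Var[Q] + 2ab·Cov[D, W] + 2ac·Cov[D, Q] + 2bc·Cov[W, Q], with a = 4.4, b = -5, c = -8.
= 495.616 + 1025 + 1984 + (-484) + 915.2 + 1504
= 5439.816.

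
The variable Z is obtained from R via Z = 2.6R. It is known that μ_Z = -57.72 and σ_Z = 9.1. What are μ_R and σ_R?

μ_R = -22.2, σ_R = 3.5

From Z = 2.6R: μ_Z = a·μ_R + b, so μ_R = (μ_Z − b)/a = (-57.72 − 0)/2.6 = -22.2.
σ_Z = |a|·σ_R, so σ_R = 9.1/|2.6| = 3.5.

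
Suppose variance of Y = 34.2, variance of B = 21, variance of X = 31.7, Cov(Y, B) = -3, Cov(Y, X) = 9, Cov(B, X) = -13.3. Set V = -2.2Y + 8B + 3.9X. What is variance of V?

variance of V = 1112.925

variance of V = a²·variance of Y + b²·variance of B + c²·variance of X + 2ab·Cov(Y, B) + 2ac·Cov(Y, X) + 2bc·Cov(B, X), with a = -2.2, b = 8, c = 3.9.
= 165.528 + 1344 + 482.157 + 105.6 + (-154.44) + (-829.92)
= 1112.925.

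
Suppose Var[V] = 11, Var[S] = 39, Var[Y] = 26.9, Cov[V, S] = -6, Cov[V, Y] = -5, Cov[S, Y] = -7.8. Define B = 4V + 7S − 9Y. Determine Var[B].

Var[B] = a²·Var[V] + b²·Var[S] + c²·Var[Y] + 2ab·Cov[V, S] + 2ac·Cov[V, Y] + 2bc·Cov[S, Y], with a = 4, b = 7, c = -9.
= 176 + 1911 + 2178.9 + (-336) + 360 + 982.8
= 5272.7.

Var[B] = 5272.7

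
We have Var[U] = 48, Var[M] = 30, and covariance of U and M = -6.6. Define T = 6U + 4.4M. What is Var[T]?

Var[T] = a²·Var[U] + b²·Var[M] + 2ab·covariance of U and M with a = 6, b = 4.4.
= 6²·48 + 4.4²·30 + 2·6·4.4·(-6.6)
= 1728 + 580.8 + (-348.48) = 1960.32.

Var[T] = 1960.32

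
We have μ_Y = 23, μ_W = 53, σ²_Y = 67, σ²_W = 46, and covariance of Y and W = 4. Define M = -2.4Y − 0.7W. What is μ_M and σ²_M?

μ_M = -92.3, σ²_M = 421.9

μ_M = (-2.4)·μ_Y + (-0.7)·μ_W = (-2.4)·23 + (-0.7)·53 = -92.3.
σ²_M = a²·σ²_Y + b²·σ²_W + 2ab·covariance of Y and W with a = -2.4, b = -0.7.
= (-2.4)²·67 + (-0.7)²·46 + 2·(-2.4)·(-0.7)·4
= 385.92 + 22.54 + 13.44 = 421.9.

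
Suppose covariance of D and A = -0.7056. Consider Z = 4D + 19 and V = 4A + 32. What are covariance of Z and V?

covariance of Z and V = -11.2896

covariance of Z and V = a·c·covariance of D and A = 4·4·(-0.7056) = -11.2896. Additive constants drop out.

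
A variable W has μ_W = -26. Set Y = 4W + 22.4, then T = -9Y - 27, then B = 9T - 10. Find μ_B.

μ_B = 6356.6

μ_Y = 4·(-26) + 22.4 = -81.6.
μ_T = (-9)·(-81.6) + (-27) = 707.4.
μ_B = 9·707.4 + (-10) = 6356.6.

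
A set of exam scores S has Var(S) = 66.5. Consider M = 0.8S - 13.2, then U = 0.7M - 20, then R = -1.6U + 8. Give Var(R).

Var(R) = 53.387264

Var(M) = 0.8²·66.5 = 42.56.
Var(U) = 0.7²·42.56 = 20.8544.
Var(R) = (-1.6)²·20.8544 = 53.387264.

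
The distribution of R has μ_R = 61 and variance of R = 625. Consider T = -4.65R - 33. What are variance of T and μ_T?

T = -4.65R - 33 is linear with a = -4.65, b = -33.
variance of T = a²·variance of R = (-4.65)²·625 = 13514.0625 (the additive constant -33 does not affect variance).
μ_T = a·μ_R + b = (-4.65)·61 + (-33) = -316.65.

variance of T = 13514.0625, μ_T = -316.65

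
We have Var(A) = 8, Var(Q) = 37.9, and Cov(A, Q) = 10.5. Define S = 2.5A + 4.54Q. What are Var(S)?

Var(S) = 1069.52964

Var(S) = a²·Var(A) + b²·Var(Q) + 2ab·Cov(A, Q) with a = 2.5, b = 4.54.
= 2.5²·8 + 4.54²·37.9 + 2·2.5·4.54·10.5
= 50 + 781.17964 + 238.35 = 1069.52964.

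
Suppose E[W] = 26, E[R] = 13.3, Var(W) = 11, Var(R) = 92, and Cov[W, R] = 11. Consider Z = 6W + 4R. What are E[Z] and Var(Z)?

E[Z] = 209.2, Var(Z) = 2396

E[Z] = 6·E[W] + 4·E[R] = 6·26 + 4·13.3 = 209.2.
Var(Z) = a²·Var(W) + b²·Var(R) + 2ab·Cov[W, R] with a = 6, b = 4.
= 6²·11 + 4²·92 + 2·6·4·11
= 396 + 1472 + 528 = 2396.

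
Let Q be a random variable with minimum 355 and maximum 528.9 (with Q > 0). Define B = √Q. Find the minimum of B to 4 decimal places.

√Q is increasing on this domain, so min(B) comes from min(Q) = 355: min(B) = √(355) ≈ 18.8414.

min(B) = 18.8414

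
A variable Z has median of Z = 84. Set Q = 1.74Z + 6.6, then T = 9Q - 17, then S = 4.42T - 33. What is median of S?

median of Q = 1.74·84 + 6.6 = 152.76.
median of T = 9·152.76 + (-17) = 1357.84.
median of S = 4.42·1357.84 + (-33) = 5968.6528.

median of S = 5968.6528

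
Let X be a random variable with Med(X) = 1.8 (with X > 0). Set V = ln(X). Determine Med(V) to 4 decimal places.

ln(X) is monotone on this domain, so Med(V) = ln(1.8) ≈ 0.5878.

Med(V) = 0.5878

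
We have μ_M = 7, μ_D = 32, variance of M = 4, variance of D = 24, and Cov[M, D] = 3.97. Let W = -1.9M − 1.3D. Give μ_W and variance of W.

μ_W = -54.9, variance of W = 74.6118

μ_W = (-1.9)·μ_M + (-1.3)·μ_D = (-1.9)·7 + (-1.3)·32 = -54.9.
variance of W = a²·variance of M + b²·variance of D + 2ab·Cov[M, D] with a = -1.9, b = -1.3.
= (-1.9)²·4 + (-1.3)²·24 + 2·(-1.9)·(-1.3)·3.97
= 14.44 + 40.56 + 19.6118 = 74.6118.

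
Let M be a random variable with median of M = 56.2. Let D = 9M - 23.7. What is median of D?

A linear map preserves order up to sign, so median of D = a·median of M + b = 9·56.2 + (-23.7) = 482.1.

median of D = 482.1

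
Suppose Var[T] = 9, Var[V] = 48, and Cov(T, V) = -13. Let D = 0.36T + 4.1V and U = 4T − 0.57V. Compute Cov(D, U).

Cov(D, U) = -309.7484

By bilinearity, Cov(D, U) = ac·Var[T] + bd·Var[V] + (ad+bc)·Cov(T, V), with a=0.36, b=4.1, c=4, d=-0.57.
ac·Var[T] = 0.36·4·9 = 12.96
bd·Var[V] = 4.1·(-0.57)·48 = -112.176
(ad+bc)·Cov(T, V) = (16.1948)·(-13) = -210.5324
Cov(D, U) = 12.96 + (-112.176) + (-210.5324) = -309.7484.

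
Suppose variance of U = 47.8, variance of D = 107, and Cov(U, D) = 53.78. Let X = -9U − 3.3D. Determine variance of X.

variance of X = a²·variance of U + b²·variance of D + 2ab·Cov(U, D) with a = -9, b = -3.3.
= (-9)²·47.8 + (-3.3)²·107 + 2·(-9)·(-3.3)·53.78
= 3871.8 + 1165.23 + 3194.532 = 8231.562.

variance of X = 8231.562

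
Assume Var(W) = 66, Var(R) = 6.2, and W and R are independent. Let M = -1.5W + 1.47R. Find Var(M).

Var(M) = a²·Var(W) + b²·Var(R) + 2ab·covariance of W and R with a = -1.5, b = 1.47.
Independence gives covariance of W and R = 0.
= (-1.5)²·66 + 1.47²·6.2 + 2·(-1.5)·1.47·0
= 148.5 + 13.39758 + 0 = 161.89758.

Var(M) = 161.89758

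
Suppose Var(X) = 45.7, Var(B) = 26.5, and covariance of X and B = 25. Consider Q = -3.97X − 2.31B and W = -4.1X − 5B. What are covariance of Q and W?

covariance of Q and W = 1782.9589

By bilinearity, covariance of Q and W = ac·Var(X) + bd·Var(B) + (ad+bc)·covariance of X and B, with a=-3.97, b=-2.31, c=-4.1, d=-5.
ac·Var(X) = (-3.97)·(-4.1)·45.7 = 743.8589
bd·Var(B) = (-2.31)·(-5)·26.5 = 306.075
(ad+bc)·covariance of X and B = (29.321)·25 = 733.025
covariance of Q and W = 743.8589 + 306.075 + 733.025 = 1782.9589.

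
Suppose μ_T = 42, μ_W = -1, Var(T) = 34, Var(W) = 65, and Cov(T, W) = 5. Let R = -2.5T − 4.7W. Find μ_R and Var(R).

μ_R = (-2.5)·μ_T + (-4.7)·μ_W = (-2.5)·42 + (-4.7)·(-1) = -100.3.
Var(R) = a²·Var(T) + b²·Var(W) + 2ab·Cov(T, W) with a = -2.5, b = -4.7.
= (-2.5)²·34 + (-4.7)²·65 + 2·(-2.5)·(-4.7)·5
= 212.5 + 1435.85 + 117.5 = 1765.85.

μ_R = -100.3, Var(R) = 1765.85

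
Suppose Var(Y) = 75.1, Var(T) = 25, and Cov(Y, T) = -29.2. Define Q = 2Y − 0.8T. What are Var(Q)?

Var(Q) = a²·Var(Y) + b²·Var(T) + 2ab·Cov(Y, T) with a = 2, b = -0.8.
= 2²·75.1 + (-0.8)²·25 + 2·2·(-0.8)·(-29.2)
= 300.4 + 16 + 93.44 = 409.84.

Var(Q) = 409.84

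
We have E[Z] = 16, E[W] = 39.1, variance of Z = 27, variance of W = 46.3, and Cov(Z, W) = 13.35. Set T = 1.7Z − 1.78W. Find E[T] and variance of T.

E[T] = -42.398, variance of T = 143.93272

E[T] = 1.7·E[Z] + (-1.78)·E[W] = 1.7·16 + (-1.78)·39.1 = -42.398.
variance of T = a²·variance of Z + b²·variance of W + 2ab·Cov(Z, W) with a = 1.7, b = -1.78.
= 1.7²·27 + (-1.78)²·46.3 + 2·1.7·(-1.78)·13.35
= 78.03 + 146.69692 + (-80.7942) = 143.93272.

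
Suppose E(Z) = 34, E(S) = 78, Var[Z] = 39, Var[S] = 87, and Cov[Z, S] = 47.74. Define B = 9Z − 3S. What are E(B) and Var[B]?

E(B) = 72, Var[B] = 1364.04

E(B) = 9·E(Z) + (-3)·E(S) = 9·34 + (-3)·78 = 72.
Var[B] = a²·Var[Z] + b²·Var[S] + 2ab·Cov[Z, S] with a = 9, b = -3.
= 9²·39 + (-3)²·87 + 2·9·(-3)·47.74
= 3159 + 783 + (-2577.96) = 1364.04.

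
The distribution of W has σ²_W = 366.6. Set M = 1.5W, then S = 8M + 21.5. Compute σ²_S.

σ²_M = 1.5²·366.6 = 824.85.
σ²_S = 8²·824.85 = 52790.4.

σ²_S = 52790.4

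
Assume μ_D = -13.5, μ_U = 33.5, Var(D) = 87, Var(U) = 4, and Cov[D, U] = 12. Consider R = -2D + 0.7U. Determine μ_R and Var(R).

μ_R = 50.45, Var(R) = 316.36

μ_R = (-2)·μ_D + 0.7·μ_U = (-2)·(-13.5) + 0.7·33.5 = 50.45.
Var(R) = a²·Var(D) + b²·Var(U) + 2ab·Cov[D, U] with a = -2, b = 0.7.
= (-2)²·87 + 0.7²·4 + 2·(-2)·0.7·12
= 348 + 1.96 + (-33.6) = 316.36.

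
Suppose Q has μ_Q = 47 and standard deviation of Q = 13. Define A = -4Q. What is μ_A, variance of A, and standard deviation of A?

A = -4Q is linear with a = -4, b = 0.
μ_A = a·μ_Q + b = (-4)·47 = -188.
variance of Q = 13² = 169.
variance of A = a²·variance of Q = (-4)²·169 = 2704.
standard deviation of A = |a|·standard deviation of Q = |-4|·13 = 52.

μ_A = -188, variance of A = 2704, standard deviation of A = 52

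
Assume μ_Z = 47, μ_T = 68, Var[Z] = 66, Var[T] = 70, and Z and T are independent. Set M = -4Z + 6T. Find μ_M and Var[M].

μ_M = (-4)·μ_Z + 6·μ_T = (-4)·47 + 6·68 = 220.
Var[M] = a²·Var[Z] + b²·Var[T] + 2ab·covariance of Z and T with a = -4, b = 6.
Independence gives covariance of Z and T = 0.
= (-4)²·66 + 6²·70 + 2·(-4)·6·0
= 1056 + 2520 + 0 = 3576.

μ_M = 220, Var[M] = 3576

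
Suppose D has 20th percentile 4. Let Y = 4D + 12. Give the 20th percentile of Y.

20th percentile of Y = 28

Since a = 4 > 0 the transformation is increasing, so the 20th percentile of Y = a·(P_{20} of D) + b = 4·4 + 12 = 28.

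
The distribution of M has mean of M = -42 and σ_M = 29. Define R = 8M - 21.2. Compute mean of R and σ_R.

R = 8M - 21.2 is linear with a = 8, b = -21.2.
mean of R = a·mean of M + b = 8·(-42) + (-21.2) = -357.2.
σ_R = |a|·σ_M = |8|·29 = 232.

mean of R = -357.2, σ_R = 232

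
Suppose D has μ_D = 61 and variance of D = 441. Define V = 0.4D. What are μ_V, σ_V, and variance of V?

V = 0.4D is linear with a = 0.4, b = 0.
μ_V = a·μ_D + b = 0.4·61 = 24.4.
σ_D = √441 = 21.
σ_V = |a|·σ_D = |0.4|·21 = 8.4.
variance of V = a²·variance of D = 0.4²·441 = 70.56.

μ_V = 24.4, σ_V = 8.4, variance of V = 70.56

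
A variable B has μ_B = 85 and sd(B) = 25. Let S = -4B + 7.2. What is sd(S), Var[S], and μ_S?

sd(S) = 100, Var[S] = 10000, μ_S = -332.8

S = -4B + 7.2 is linear with a = -4, b = 7.2.
sd(S) = |a|·sd(B) = |-4|·25 = 100.
Var[B] = 25² = 625.
Var[S] = a²·Var[B] = (-4)²·625 = 10000 (the additive constant 7.2 does not affect variance).
μ_S = a·μ_B + b = (-4)·85 + 7.2 = -332.8.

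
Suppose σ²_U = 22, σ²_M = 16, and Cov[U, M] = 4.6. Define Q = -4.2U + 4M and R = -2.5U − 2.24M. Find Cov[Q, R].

By bilinearity, Cov[Q, R] = ac·σ²_U + bd·σ²_M + (ad+bc)·Cov[U, M], with a=-4.2, b=4, c=-2.5, d=-2.24.
ac·σ²_U = (-4.2)·(-2.5)·22 = 231
bd·σ²_M = 4·(-2.24)·16 = -143.36
(ad+bc)·Cov[U, M] = (-0.592)·4.6 = -2.7232
Cov[Q, R] = 231 + (-143.36) + (-2.7232) = 84.9168.

Cov[Q, R] = 84.9168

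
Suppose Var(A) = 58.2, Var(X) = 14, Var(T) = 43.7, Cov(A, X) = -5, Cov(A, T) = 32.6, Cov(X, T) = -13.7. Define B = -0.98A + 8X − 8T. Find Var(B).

Var(B) = 6091.86328

Var(B) = a²·Var(A) + b²·Var(X) + c²·Var(T) + 2ab·Cov(A, X) + 2ac·Cov(A, T) + 2bc·Cov(X, T), with a = -0.98, b = 8, c = -8.
= 55.89528 + 896 + 2796.8 + 78.4 + 511.168 + 1753.6
= 6091.86328.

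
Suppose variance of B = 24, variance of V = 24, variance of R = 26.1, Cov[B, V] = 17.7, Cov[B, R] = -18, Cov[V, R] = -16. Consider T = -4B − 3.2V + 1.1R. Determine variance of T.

variance of T = a²·variance of B + b²·variance of V + c²·variance of R + 2ab·Cov[B, V] + 2ac·Cov[B, R] + 2bc·Cov[V, R], with a = -4, b = -3.2, c = 1.1.
= 384 + 245.76 + 31.581 + 453.12 + 158.4 + 112.64
= 1385.501.

variance of T = 1385.501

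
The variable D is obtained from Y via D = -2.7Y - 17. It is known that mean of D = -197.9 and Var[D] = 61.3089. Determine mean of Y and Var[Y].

mean of Y = 67, Var[Y] = 8.41

From D = -2.7Y - 17: mean of D = a·mean of Y + b, so mean of Y = (mean of D − b)/a = (-197.9 − (-17))/(-2.7) = 67.
Var[D] = a²·Var[Y], so Var[Y] = 61.3089/(-2.7)² = 8.41.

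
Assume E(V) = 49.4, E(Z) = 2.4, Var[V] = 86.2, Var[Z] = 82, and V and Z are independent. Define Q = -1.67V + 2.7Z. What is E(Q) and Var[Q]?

E(Q) = (-1.67)·E(V) + 2.7·E(Z) = (-1.67)·49.4 + 2.7·2.4 = -76.018.
Var[Q] = a²·Var[V] + b²·Var[Z] + 2ab·Cov[V, Z] with a = -1.67, b = 2.7.
Independence gives Cov[V, Z] = 0.
= (-1.67)²·86.2 + 2.7²·82 + 2·(-1.67)·2.7·0
= 240.40318 + 597.78 + 0 = 838.18318.

E(Q) = -76.018, Var[Q] = 838.18318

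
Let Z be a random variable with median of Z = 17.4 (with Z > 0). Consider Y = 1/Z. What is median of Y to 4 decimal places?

median of Y = 0.0575

1/Z is monotone on this domain, so median of Y = 1/(17.4) ≈ 0.0575.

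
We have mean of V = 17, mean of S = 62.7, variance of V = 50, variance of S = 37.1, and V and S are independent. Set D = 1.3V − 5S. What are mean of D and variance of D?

mean of D = -291.4, variance of D = 1012

mean of D = 1.3·mean of V + (-5)·mean of S = 1.3·17 + (-5)·62.7 = -291.4.
variance of D = a²·variance of V + b²·variance of S + 2ab·Cov(V, S) with a = 1.3, b = -5.
Independence gives Cov(V, S) = 0.
= 1.3²·50 + (-5)²·37.1 + 2·1.3·(-5)·0
= 84.5 + 927.5 + 0 = 1012.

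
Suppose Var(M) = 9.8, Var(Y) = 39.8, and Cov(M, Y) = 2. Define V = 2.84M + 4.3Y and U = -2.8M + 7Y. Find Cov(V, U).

By bilinearity, Cov(V, U) = ac·Var(M) + bd·Var(Y) + (ad+bc)·Cov(M, Y), with a=2.84, b=4.3, c=-2.8, d=7.
ac·Var(M) = 2.84·(-2.8)·9.8 = -77.9296
bd·Var(Y) = 4.3·7·39.8 = 1197.98
(ad+bc)·Cov(M, Y) = (7.84)·2 = 15.68
Cov(V, U) = -77.9296 + 1197.98 + 15.68 = 1135.7304.

Cov(V, U) = 1135.7304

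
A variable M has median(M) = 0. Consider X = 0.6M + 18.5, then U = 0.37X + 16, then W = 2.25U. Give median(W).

median(X) = 0.6·0 + 18.5 = 18.5.
median(U) = 0.37·18.5 + 16 = 22.845.
median(W) = 2.25·22.845 = 51.40125.

median(W) = 51.40125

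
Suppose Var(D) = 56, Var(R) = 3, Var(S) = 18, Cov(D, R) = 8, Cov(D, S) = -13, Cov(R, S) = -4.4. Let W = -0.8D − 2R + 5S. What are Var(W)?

Var(W) = 715.44

Var(W) = a²·Var(D) + b²·Var(R) + c²·Var(S) + 2ab·Cov(D, R) + 2ac·Cov(D, S) + 2bc·Cov(R, S), with a = -0.8, b = -2, c = 5.
= 35.84 + 12 + 450 + 25.6 + 104 + 88
= 715.44.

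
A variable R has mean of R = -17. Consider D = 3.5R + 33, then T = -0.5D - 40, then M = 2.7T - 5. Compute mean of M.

mean of D = 3.5·(-17) + 33 = -26.5.
mean of T = (-0.5)·(-26.5) + (-40) = -26.75.
mean of M = 2.7·(-26.75) + (-5) = -77.225.

mean of M = -77.225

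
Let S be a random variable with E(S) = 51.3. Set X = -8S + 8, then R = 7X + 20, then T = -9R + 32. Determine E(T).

E(X) = (-8)·51.3 + 8 = -402.4.
E(R) = 7·(-402.4) + 20 = -2796.8.
E(T) = (-9)·(-2796.8) + 32 = 25203.2.

E(T) = 25203.2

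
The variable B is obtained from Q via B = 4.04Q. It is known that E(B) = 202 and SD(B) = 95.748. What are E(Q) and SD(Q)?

E(Q) = 50, SD(Q) = 23.7

From B = 4.04Q: E(B) = a·E(Q) + b, so E(Q) = (E(B) − b)/a = (202 − 0)/4.04 = 50.
SD(B) = |a|·SD(Q), so SD(Q) = 95.748/|4.04| = 23.7.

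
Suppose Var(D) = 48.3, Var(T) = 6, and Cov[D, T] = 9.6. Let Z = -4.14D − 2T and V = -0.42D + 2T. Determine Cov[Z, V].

By bilinearity, Cov[Z, V] = ac·Var(D) + bd·Var(T) + (ad+bc)·Cov[D, T], with a=-4.14, b=-2, c=-0.42, d=2.
ac·Var(D) = (-4.14)·(-0.42)·48.3 = 83.98404
bd·Var(T) = (-2)·2·6 = -24
(ad+bc)·Cov[D, T] = (-7.44)·9.6 = -71.424
Cov[Z, V] = 83.98404 + (-24) + (-71.424) = -11.43996.

Cov[Z, V] = -11.43996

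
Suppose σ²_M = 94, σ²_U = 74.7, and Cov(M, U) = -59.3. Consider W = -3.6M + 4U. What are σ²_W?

σ²_W = a²·σ²_M + b²·σ²_U + 2ab·Cov(M, U) with a = -3.6, b = 4.
= (-3.6)²·94 + 4²·74.7 + 2·(-3.6)·4·(-59.3)
= 1218.24 + 1195.2 + 1707.84 = 4121.28.

σ²_W = 4121.28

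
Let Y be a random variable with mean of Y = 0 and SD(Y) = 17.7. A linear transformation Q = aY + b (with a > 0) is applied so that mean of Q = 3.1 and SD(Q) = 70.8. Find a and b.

a = 4, b = 3.1

SD(Q) = a·SD(Y) (a > 0), so a = 70.8/17.7 = 4.
mean of Q = a·mean of Y + b, so b = 3.1 − 4·0 = 3.1.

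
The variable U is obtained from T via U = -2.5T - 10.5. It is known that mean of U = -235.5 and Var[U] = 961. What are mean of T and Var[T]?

mean of T = 90, Var[T] = 153.76

From U = -2.5T - 10.5: mean of U = a·mean of T + b, so mean of T = (mean of U − b)/a = (-235.5 − (-10.5))/(-2.5) = 90.
Var[U] = a²·Var[T], so Var[T] = 961/(-2.5)² = 153.76.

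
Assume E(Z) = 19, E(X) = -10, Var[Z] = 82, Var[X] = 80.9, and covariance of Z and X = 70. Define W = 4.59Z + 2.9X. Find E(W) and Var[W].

E(W) = 58.21, Var[W] = 4271.4932

E(W) = 4.59·E(Z) + 2.9·E(X) = 4.59·19 + 2.9·(-10) = 58.21.
Var[W] = a²·Var[Z] + b²·Var[X] + 2ab·covariance of Z and X with a = 4.59, b = 2.9.
= 4.59²·82 + 2.9²·80.9 + 2·4.59·2.9·70
= 1727.5842 + 680.369 + 1863.54 = 4271.4932.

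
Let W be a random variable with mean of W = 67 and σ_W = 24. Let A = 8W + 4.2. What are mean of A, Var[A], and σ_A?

A = 8W + 4.2 is linear with a = 8, b = 4.2.
mean of A = a·mean of W + b = 8·67 + 4.2 = 540.2.
Var[W] = 24² = 576.
Var[A] = a²·Var[W] = 8²·576 = 36864 (the additive constant 4.2 does not affect variance).
σ_A = |a|·σ_W = |8|·24 = 192.

mean of A = 540.2, Var[A] = 36864, σ_A = 192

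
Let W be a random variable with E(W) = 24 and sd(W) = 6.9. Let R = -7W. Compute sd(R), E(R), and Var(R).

R = -7W is linear with a = -7, b = 0.
sd(R) = |a|·sd(W) = |-7|·6.9 = 48.3.
E(R) = a·E(W) + b = (-7)·24 = -168.
Var(W) = 6.9² = 47.61.
Var(R) = a²·Var(W) = (-7)²·47.61 = 2332.89.

sd(R) = 48.3, E(R) = -168, Var(R) = 2332.89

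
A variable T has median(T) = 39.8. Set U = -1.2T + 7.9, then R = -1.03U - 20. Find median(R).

median(R) = 21.0558

median(U) = (-1.2)·39.8 + 7.9 = -39.86.
median(R) = (-1.03)·(-39.86) + (-20) = 21.0558.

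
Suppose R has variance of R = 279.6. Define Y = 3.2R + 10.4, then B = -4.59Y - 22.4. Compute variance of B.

variance of B = 60320.1613824

variance of Y = 3.2²·279.6 = 2863.104.
variance of B = (-4.59)²·2863.104 = 60320.1613824.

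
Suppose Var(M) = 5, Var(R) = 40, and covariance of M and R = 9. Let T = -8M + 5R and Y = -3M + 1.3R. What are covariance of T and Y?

By bilinearity, covariance of T and Y = ac·Var(M) + bd·Var(R) + (ad+bc)·covariance of M and R, with a=-8, b=5, c=-3, d=1.3.
ac·Var(M) = (-8)·(-3)·5 = 120
bd·Var(R) = 5·1.3·40 = 260
(ad+bc)·covariance of M and R = (-25.4)·9 = -228.6
covariance of T and Y = 120 + 260 + (-228.6) = 151.4.

covariance of T and Y = 151.4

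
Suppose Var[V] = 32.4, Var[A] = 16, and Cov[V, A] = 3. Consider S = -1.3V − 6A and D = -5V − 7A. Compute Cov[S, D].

By bilinearity, Cov[S, D] = ac·Var[V] + bd·Var[A] + (ad+bc)·Cov[V, A], with a=-1.3, b=-6, c=-5, d=-7.
ac·Var[V] = (-1.3)·(-5)·32.4 = 210.6
bd·Var[A] = (-6)·(-7)·16 = 672
(ad+bc)·Cov[V, A] = (39.1)·3 = 117.3
Cov[S, D] = 210.6 + 672 + 117.3 = 999.9.

Cov[S, D] = 999.9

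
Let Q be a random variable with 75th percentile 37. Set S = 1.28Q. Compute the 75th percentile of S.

75th percentile of S = 47.36

Since a = 1.28 > 0 the transformation is increasing, so the 75th percentile of S = a·(P_{75} of Q) + b = 1.28·37 = 47.36.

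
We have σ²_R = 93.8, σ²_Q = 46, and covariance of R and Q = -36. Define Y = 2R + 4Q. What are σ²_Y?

σ²_Y = 535.2

σ²_Y = a²·σ²_R + b²·σ²_Q + 2ab·covariance of R and Q with a = 2, b = 4.
= 2²·93.8 + 4²·46 + 2·2·4·(-36)
= 375.2 + 736 + (-576) = 535.2.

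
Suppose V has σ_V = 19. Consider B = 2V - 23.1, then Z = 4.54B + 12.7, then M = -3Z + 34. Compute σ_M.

σ_M = 517.56

σ_B = |2|·19 = 38.
σ_Z = |4.54|·38 = 172.52.
σ_M = |-3|·172.52 = 517.56.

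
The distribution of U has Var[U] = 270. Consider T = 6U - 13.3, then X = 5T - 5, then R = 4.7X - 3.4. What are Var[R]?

Var[T] = 6²·270 = 9720.
Var[X] = 5²·9720 = 243000.
Var[R] = 4.7²·243000 = 5367870.

Var[R] = 5367870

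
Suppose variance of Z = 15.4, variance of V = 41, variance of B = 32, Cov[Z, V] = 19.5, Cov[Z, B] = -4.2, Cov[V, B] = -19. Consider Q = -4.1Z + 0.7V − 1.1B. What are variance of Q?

variance of Q = 197.13

variance of Q = a²·variance of Z + b²·variance of V + c²·variance of B + 2ab·Cov[Z, V] + 2ac·Cov[Z, B] + 2bc·Cov[V, B], with a = -4.1, b = 0.7, c = -1.1.
= 258.874 + 20.09 + 38.72 + (-111.93) + (-37.884) + 29.26
= 197.13.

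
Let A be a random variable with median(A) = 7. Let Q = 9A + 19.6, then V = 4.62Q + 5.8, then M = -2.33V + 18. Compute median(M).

median(M) = -884.66996

median(Q) = 9·7 + 19.6 = 82.6.
median(V) = 4.62·82.6 + 5.8 = 387.412.
median(M) = (-2.33)·387.412 + 18 = -884.66996.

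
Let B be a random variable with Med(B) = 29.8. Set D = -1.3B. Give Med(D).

Med(D) = -38.74

A linear map preserves order up to sign, so Med(D) = a·Med(B) + b = (-1.3)·29.8 = -38.74.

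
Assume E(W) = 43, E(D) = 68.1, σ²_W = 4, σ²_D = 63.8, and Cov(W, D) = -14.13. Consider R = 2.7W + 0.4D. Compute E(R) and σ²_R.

E(R) = 143.34, σ²_R = 8.8472

E(R) = 2.7·E(W) + 0.4·E(D) = 2.7·43 + 0.4·68.1 = 143.34.
σ²_R = a²·σ²_W + b²·σ²_D + 2ab·Cov(W, D) with a = 2.7, b = 0.4.
= 2.7²·4 + 0.4²·63.8 + 2·2.7·0.4·(-14.13)
= 29.16 + 10.208 + (-30.5208) = 8.8472.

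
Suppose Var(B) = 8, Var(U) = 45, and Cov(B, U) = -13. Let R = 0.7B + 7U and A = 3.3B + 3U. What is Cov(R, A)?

Cov(R, A) = 635.88

By bilinearity, Cov(R, A) = ac·Var(B) + bd·Var(U) + (ad+bc)·Cov(B, U), with a=0.7, b=7, c=3.3, d=3.
ac·Var(B) = 0.7·3.3·8 = 18.48
bd·Var(U) = 7·3·45 = 945
(ad+bc)·Cov(B, U) = (25.2)·(-13) = -327.6
Cov(R, A) = 18.48 + 945 + (-327.6) = 635.88.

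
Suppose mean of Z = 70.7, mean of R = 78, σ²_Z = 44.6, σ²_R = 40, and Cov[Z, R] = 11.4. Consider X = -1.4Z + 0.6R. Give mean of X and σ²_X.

mean of X = (-1.4)·mean of Z + 0.6·mean of R = (-1.4)·70.7 + 0.6·78 = -52.18.
σ²_X = a²·σ²_Z + b²·σ²_R + 2ab·Cov[Z, R] with a = -1.4, b = 0.6.
= (-1.4)²·44.6 + 0.6²·40 + 2·(-1.4)·0.6·11.4
= 87.416 + 14.4 + (-19.152) = 82.664.

mean of X = -52.18, σ²_X = 82.664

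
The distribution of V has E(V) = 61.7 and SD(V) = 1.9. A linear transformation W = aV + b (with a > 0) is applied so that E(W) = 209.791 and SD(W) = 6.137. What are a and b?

SD(W) = a·SD(V) (a > 0), so a = 6.137/1.9 = 3.23.
E(W) = a·E(V) + b, so b = 209.791 − 3.23·61.7 = 10.5.

a = 3.23, b = 10.5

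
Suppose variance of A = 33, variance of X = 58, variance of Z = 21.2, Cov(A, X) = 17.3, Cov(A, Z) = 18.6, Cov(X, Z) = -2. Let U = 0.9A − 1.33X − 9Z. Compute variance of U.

variance of U = a²·variance of A + b²·variance of X + c²·variance of Z + 2ab·Cov(A, X) + 2ac·Cov(A, Z) + 2bc·Cov(X, Z), with a = 0.9, b = -1.33, c = -9.
= 26.73 + 102.5962 + 1717.2 + (-41.4162) + (-301.32) + (-47.88)
= 1455.91.

variance of U = 1455.91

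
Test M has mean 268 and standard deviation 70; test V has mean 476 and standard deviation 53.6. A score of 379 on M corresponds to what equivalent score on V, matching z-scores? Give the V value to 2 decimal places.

V = 560.99

z = (379 − 268)/70 ≈ 1.5857.
V = 476 + z·53.6 = 476 + (379 − 268)·53.6/70 ≈ 560.99.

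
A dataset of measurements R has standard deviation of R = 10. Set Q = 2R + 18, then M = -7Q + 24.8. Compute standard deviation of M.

standard deviation of Q = |2|·10 = 20.
standard deviation of M = |-7|·20 = 140.

standard deviation of M = 140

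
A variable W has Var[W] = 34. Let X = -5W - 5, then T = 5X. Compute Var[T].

Var[T] = 21250

Var[X] = (-5)²·34 = 850.
Var[T] = 5²·850 = 21250.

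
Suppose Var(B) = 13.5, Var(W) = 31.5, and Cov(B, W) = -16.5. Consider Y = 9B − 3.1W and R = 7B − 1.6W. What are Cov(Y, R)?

Cov(Y, R) = 1602.39

By bilinearity, Cov(Y, R) = ac·Var(B) + bd·Var(W) + (ad+bc)·Cov(B, W), with a=9, b=-3.1, c=7, d=-1.6.
ac·Var(B) = 9·7·13.5 = 850.5
bd·Var(W) = (-3.1)·(-1.6)·31.5 = 156.24
(ad+bc)·Cov(B, W) = (-36.1)·(-16.5) = 595.65
Cov(Y, R) = 850.5 + 156.24 + 595.65 = 1602.39.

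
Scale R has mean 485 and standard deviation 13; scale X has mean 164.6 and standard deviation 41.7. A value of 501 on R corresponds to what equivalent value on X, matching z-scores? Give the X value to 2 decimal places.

X = 215.92

z = (501 − 485)/13 ≈ 1.2308.
X = 164.6 + z·41.7 = 164.6 + (501 − 485)·41.7/13 ≈ 215.92.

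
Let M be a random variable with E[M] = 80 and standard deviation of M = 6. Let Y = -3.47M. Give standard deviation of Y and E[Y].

Y = -3.47M is linear with a = -3.47, b = 0.
standard deviation of Y = |a|·standard deviation of M = |-3.47|·6 = 20.82.
E[Y] = a·E[M] + b = (-3.47)·80 = -277.6.

standard deviation of Y = 20.82, E[Y] = -277.6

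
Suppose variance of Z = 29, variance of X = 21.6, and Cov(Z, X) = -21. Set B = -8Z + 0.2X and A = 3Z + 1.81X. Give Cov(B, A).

By bilinearity, Cov(B, A) = ac·variance of Z + bd·variance of X + (ad+bc)·Cov(Z, X), with a=-8, b=0.2, c=3, d=1.81.
ac·variance of Z = (-8)·3·29 = -696
bd·variance of X = 0.2·1.81·21.6 = 7.8192
(ad+bc)·Cov(Z, X) = (-13.88)·(-21) = 291.48
Cov(B, A) = -696 + 7.8192 + 291.48 = -396.7008.

Cov(B, A) = -396.7008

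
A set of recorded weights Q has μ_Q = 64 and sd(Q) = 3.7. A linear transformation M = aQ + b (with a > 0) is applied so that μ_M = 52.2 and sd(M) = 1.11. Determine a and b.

sd(M) = a·sd(Q) (a > 0), so a = 1.11/3.7 = 0.3.
μ_M = a·μ_Q + b, so b = 52.2 − 0.3·64 = 33.

a = 0.3, b = 33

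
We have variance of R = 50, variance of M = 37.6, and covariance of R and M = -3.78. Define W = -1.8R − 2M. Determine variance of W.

variance of W = a²·variance of R + b²·variance of M + 2ab·covariance of R and M with a = -1.8, b = -2.
= (-1.8)²·50 + (-2)²·37.6 + 2·(-1.8)·(-2)·(-3.78)
= 162 + 150.4 + (-27.216) = 285.184.

variance of W = 285.184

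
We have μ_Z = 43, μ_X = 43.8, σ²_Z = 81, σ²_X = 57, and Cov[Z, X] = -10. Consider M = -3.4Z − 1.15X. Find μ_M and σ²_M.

μ_M = -196.57, σ²_M = 933.5425

μ_M = (-3.4)·μ_Z + (-1.15)·μ_X = (-3.4)·43 + (-1.15)·43.8 = -196.57.
σ²_M = a²·σ²_Z + b²·σ²_X + 2ab·Cov[Z, X] with a = -3.4, b = -1.15.
= (-3.4)²·81 + (-1.15)²·57 + 2·(-3.4)·(-1.15)·(-10)
= 936.36 + 75.3825 + (-78.2) = 933.5425.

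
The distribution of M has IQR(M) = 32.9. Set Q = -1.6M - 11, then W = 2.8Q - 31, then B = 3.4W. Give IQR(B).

IQR(Q) = |-1.6|·32.9 = 52.64.
IQR(W) = |2.8|·52.64 = 147.392.
IQR(B) = |3.4|·147.392 = 501.1328.

IQR(B) = 501.1328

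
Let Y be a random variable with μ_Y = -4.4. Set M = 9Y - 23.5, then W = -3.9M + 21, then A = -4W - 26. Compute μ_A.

μ_A = -1094.36

μ_M = 9·(-4.4) + (-23.5) = -63.1.
μ_W = (-3.9)·(-63.1) + 21 = 267.09.
μ_A = (-4)·267.09 + (-26) = -1094.36.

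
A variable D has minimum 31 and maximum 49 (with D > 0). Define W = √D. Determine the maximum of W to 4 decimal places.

√D is increasing on this domain, so max(W) comes from max(D) = 49: max(W) = √(49) = 7.

max(W) = 7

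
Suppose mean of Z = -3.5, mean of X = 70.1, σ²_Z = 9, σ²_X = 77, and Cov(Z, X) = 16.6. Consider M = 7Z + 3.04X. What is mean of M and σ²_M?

mean of M = 188.604, σ²_M = 1859.0992

mean of M = 7·mean of Z + 3.04·mean of X = 7·(-3.5) + 3.04·70.1 = 188.604.
σ²_M = a²·σ²_Z + b²·σ²_X + 2ab·Cov(Z, X) with a = 7, b = 3.04.
= 7²·9 + 3.04²·77 + 2·7·3.04·16.6
= 441 + 711.6032 + 706.496 = 1859.0992.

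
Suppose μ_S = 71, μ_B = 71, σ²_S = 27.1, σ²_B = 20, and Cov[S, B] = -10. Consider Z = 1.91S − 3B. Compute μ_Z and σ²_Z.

μ_Z = -77.39, σ²_Z = 393.46351

μ_Z = 1.91·μ_S + (-3)·μ_B = 1.91·71 + (-3)·71 = -77.39.
σ²_Z = a²·σ²_S + b²·σ²_B + 2ab·Cov[S, B] with a = 1.91, b = -3.
= 1.91²·27.1 + (-3)²·20 + 2·1.91·(-3)·(-10)
= 98.86351 + 180 + 114.6 = 393.46351.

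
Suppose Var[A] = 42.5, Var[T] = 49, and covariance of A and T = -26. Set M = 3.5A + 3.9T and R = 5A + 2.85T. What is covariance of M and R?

covariance of M and R = 522.035

By bilinearity, covariance of M and R = ac·Var[A] + bd·Var[T] + (ad+bc)·covariance of A and T, with a=3.5, b=3.9, c=5, d=2.85.
ac·Var[A] = 3.5·5·42.5 = 743.75
bd·Var[T] = 3.9·2.85·49 = 544.635
(ad+bc)·covariance of A and T = (29.475)·(-26) = -766.35
covariance of M and R = 743.75 + 544.635 + (-766.35) = 522.035.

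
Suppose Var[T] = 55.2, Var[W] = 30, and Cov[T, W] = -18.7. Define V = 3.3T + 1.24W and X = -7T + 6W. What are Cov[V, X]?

Cov[V, X] = -1259.864

By bilinearity, Cov[V, X] = ac·Var[T] + bd·Var[W] + (ad+bc)·Cov[T, W], with a=3.3, b=1.24, c=-7, d=6.
ac·Var[T] = 3.3·(-7)·55.2 = -1275.12
bd·Var[W] = 1.24·6·30 = 223.2
(ad+bc)·Cov[T, W] = (11.12)·(-18.7) = -207.944
Cov[V, X] = -1275.12 + 223.2 + (-207.944) = -1259.864.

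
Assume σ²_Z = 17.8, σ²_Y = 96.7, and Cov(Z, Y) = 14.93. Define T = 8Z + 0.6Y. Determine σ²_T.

σ²_T = a²·σ²_Z + b²·σ²_Y + 2ab·Cov(Z, Y) with a = 8, b = 0.6.
= 8²·17.8 + 0.6²·96.7 + 2·8·0.6·14.93
= 1139.2 + 34.812 + 143.328 = 1317.34.

σ²_T = 1317.34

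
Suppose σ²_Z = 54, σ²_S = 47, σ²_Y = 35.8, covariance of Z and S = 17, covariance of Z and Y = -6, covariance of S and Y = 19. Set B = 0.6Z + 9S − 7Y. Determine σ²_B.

σ²_B = 3420.64

σ²_B = a²·σ²_Z + b²·σ²_S + c²·σ²_Y + 2ab·covariance of Z and S + 2ac·covariance of Z and Y + 2bc·covariance of S and Y, with a = 0.6, b = 9, c = -7.
= 19.44 + 3807 + 1754.2 + 183.6 + 50.4 + (-2394)
= 3420.64.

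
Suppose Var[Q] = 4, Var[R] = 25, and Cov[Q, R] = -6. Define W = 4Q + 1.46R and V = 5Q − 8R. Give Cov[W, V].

Cov[W, V] = -63.8

By bilinearity, Cov[W, V] = ac·Var[Q] + bd·Var[R] + (ad+bc)·Cov[Q, R], with a=4, b=1.46, c=5, d=-8.
ac·Var[Q] = 4·5·4 = 80
bd·Var[R] = 1.46·(-8)·25 = -292
(ad+bc)·Cov[Q, R] = (-24.7)·(-6) = 148.2
Cov[W, V] = 80 + (-292) + 148.2 = -63.8.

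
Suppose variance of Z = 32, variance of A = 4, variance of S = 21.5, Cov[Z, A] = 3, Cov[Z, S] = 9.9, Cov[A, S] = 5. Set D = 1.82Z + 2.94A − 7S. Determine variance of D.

variance of D = 768.124

variance of D = a²·variance of Z + b²·variance of A + c²·variance of S + 2ab·Cov[Z, A] + 2ac·Cov[Z, S] + 2bc·Cov[A, S], with a = 1.82, b = 2.94, c = -7.
= 105.9968 + 34.5744 + 1053.5 + 32.1048 + (-252.252) + (-205.8)
= 768.124.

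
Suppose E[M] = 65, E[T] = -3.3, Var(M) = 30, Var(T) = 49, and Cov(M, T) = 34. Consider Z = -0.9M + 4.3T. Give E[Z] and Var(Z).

E[Z] = -72.69, Var(Z) = 667.15

E[Z] = (-0.9)·E[M] + 4.3·E[T] = (-0.9)·65 + 4.3·(-3.3) = -72.69.
Var(Z) = a²·Var(M) + b²·Var(T) + 2ab·Cov(M, T) with a = -0.9, b = 4.3.
= (-0.9)²·30 + 4.3²·49 + 2·(-0.9)·4.3·34
= 24.3 + 906.01 + (-263.16) = 667.15.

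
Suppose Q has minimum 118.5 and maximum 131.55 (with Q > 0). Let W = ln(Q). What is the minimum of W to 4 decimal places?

min(W) = 4.7749

ln(Q) is increasing on this domain, so min(W) comes from min(Q) = 118.5: min(W) = ln(118.5) ≈ 4.7749.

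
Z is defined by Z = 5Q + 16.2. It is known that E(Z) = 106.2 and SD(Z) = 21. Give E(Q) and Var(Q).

E(Q) = 18, Var(Q) = 17.64

From Z = 5Q + 16.2: E(Z) = a·E(Q) + b, so E(Q) = (E(Z) − b)/a = (106.2 − 16.2)/5 = 18.
Var(Z) = 21² = 441.
Var(Z) = a²·Var(Q), so Var(Q) = 441/5² = 17.64.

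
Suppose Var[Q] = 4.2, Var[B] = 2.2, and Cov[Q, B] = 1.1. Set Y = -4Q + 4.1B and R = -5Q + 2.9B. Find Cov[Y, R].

Cov[Y, R] = 74.848

By bilinearity, Cov[Y, R] = ac·Var[Q] + bd·Var[B] + (ad+bc)·Cov[Q, B], with a=-4, b=4.1, c=-5, d=2.9.
ac·Var[Q] = (-4)·(-5)·4.2 = 84
bd·Var[B] = 4.1·2.9·2.2 = 26.158
(ad+bc)·Cov[Q, B] = (-32.1)·1.1 = -35.31
Cov[Y, R] = 84 + 26.158 + (-35.31) = 74.848.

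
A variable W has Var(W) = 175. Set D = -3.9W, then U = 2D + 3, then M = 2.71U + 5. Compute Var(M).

Var(D) = (-3.9)²·175 = 2661.75.
Var(U) = 2²·2661.75 = 10647.
Var(M) = 2.71²·10647 = 78192.6327.

Var(M) = 78192.6327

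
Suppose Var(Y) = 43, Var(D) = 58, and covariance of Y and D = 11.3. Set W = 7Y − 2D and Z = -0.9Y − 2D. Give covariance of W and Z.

By bilinearity, covariance of W and Z = ac·Var(Y) + bd·Var(D) + (ad+bc)·covariance of Y and D, with a=7, b=-2, c=-0.9, d=-2.
ac·Var(Y) = 7·(-0.9)·43 = -270.9
bd·Var(D) = (-2)·(-2)·58 = 232
(ad+bc)·covariance of Y and D = (-12.2)·11.3 = -137.86
covariance of W and Z = -270.9 + 232 + (-137.86) = -176.76.

covariance of W and Z = -176.76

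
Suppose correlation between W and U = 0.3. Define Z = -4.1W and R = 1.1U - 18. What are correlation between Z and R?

correlation between Z and R = -0.3

Linear rescalings preserve |correlation|; the slopes -4.1 and 1.1 have opposite signs, so the correlation flips sign: correlation between Z and R = −correlation between W and U = -0.3.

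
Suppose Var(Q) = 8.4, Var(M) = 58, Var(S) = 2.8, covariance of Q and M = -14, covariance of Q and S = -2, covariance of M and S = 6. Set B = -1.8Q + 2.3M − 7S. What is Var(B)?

Var(B) = 343.556

Var(B) = a²·Var(Q) + b²·Var(M) + c²·Var(S) + 2ab·covariance of Q and M + 2ac·covariance of Q and S + 2bc·covariance of M and S, with a = -1.8, b = 2.3, c = -7.
= 27.216 + 306.82 + 137.2 + 115.92 + (-50.4) + (-193.2)
= 343.556.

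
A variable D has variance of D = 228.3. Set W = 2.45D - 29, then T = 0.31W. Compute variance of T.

variance of W = 2.45²·228.3 = 1370.37075.
variance of T = 0.31²·1370.37075 = 131.692629075.

variance of T = 131.692629075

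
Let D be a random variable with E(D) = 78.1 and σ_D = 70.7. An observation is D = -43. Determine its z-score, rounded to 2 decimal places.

z = -1.71

z = (D − E(D)) / σ_D = (-43 − 78.1) / 70.7 ≈ -1.71.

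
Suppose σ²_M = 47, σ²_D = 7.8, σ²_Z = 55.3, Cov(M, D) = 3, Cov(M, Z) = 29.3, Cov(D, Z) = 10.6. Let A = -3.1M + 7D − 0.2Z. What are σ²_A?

σ²_A = a²·σ²_M + b²·σ²_D + c²·σ²_Z + 2ab·Cov(M, D) + 2ac·Cov(M, Z) + 2bc·Cov(D, Z), with a = -3.1, b = 7, c = -0.2.
= 451.67 + 382.2 + 2.212 + (-130.2) + 36.332 + (-29.68)
= 712.534.

σ²_A = 712.534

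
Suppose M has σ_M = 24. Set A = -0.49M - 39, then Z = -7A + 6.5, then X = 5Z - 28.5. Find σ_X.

σ_X = 411.6

σ_A = |-0.49|·24 = 11.76.
σ_Z = |-7|·11.76 = 82.32.
σ_X = |5|·82.32 = 411.6.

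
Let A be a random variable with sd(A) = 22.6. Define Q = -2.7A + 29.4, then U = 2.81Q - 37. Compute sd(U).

sd(Q) = |-2.7|·22.6 = 61.02.
sd(U) = |2.81|·61.02 = 171.4662.

sd(U) = 171.4662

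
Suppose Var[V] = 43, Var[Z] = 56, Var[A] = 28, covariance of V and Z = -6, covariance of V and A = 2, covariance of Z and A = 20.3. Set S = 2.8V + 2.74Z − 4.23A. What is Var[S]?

Var[S] = a²·Var[V] + b²·Var[Z] + c²·Var[A] + 2ab·covariance of V and Z + 2ac·covariance of V and A + 2bc·covariance of Z and A, with a = 2.8, b = 2.74, c = -4.23.
= 337.12 + 420.4256 + 501.0012 + (-92.064) + (-47.376) + (-470.56212)
= 648.54468.

Var[S] = 648.54468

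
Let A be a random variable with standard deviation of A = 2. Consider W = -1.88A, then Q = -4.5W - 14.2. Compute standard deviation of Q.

standard deviation of Q = 16.92

standard deviation of W = |-1.88|·2 = 3.76.
standard deviation of Q = |-4.5|·3.76 = 16.92.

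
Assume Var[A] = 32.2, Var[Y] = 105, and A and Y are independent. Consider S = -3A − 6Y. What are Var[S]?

Var[S] = 4069.8

Var[S] = a²·Var[A] + b²·Var[Y] + 2ab·covariance of A and Y with a = -3, b = -6.
Independence gives covariance of A and Y = 0.
= (-3)²·32.2 + (-6)²·105 + 2·(-3)·(-6)·0
= 289.8 + 3780 + 0 = 4069.8.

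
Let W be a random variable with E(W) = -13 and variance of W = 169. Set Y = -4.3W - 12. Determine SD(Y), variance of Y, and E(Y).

Y = -4.3W - 12 is linear with a = -4.3, b = -12.
SD(W) = √169 = 13.
SD(Y) = |a|·SD(W) = |-4.3|·13 = 55.9.
variance of Y = a²·variance of W = (-4.3)²·169 = 3124.81 (the additive constant -12 does not affect variance).
E(Y) = a·E(W) + b = (-4.3)·(-13) + (-12) = 43.9.

SD(Y) = 55.9, variance of Y = 3124.81, E(Y) = 43.9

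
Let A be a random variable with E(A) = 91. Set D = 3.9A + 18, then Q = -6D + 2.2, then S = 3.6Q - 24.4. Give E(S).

E(S) = -8071.12

E(D) = 3.9·91 + 18 = 372.9.
E(Q) = (-6)·372.9 + 2.2 = -2235.2.
E(S) = 3.6·(-2235.2) + (-24.4) = -8071.12.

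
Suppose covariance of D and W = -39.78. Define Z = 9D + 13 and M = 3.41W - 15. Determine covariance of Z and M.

covariance of Z and M = -1220.8482

covariance of Z and M = a·c·covariance of D and W = 9·3.41·(-39.78) = -1220.8482. Additive constants drop out.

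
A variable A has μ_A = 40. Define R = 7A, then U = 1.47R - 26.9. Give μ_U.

μ_U = 384.7

μ_R = 7·40 = 280.
μ_U = 1.47·280 + (-26.9) = 384.7.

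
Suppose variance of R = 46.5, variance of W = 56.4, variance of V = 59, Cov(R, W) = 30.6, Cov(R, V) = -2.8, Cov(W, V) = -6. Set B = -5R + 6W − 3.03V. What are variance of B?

variance of B = a²·variance of R + b²·variance of W + c²·variance of V + 2ab·Cov(R, W) + 2ac·Cov(R, V) + 2bc·Cov(W, V), with a = -5, b = 6, c = -3.03.
= 1162.5 + 2030.4 + 541.6731 + (-1836) + (-84.84) + 218.16
= 2031.8931.

variance of B = 2031.8931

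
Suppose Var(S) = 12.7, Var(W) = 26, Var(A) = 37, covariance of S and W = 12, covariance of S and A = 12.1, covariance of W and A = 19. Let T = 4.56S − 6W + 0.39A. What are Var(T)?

Var(T) = a²·Var(S) + b²·Var(W) + c²·Var(A) + 2ab·covariance of S and W + 2ac·covariance of S and A + 2bc·covariance of W and A, with a = 4.56, b = -6, c = 0.39.
= 264.07872 + 936 + 5.6277 + (-656.64) + 43.03728 + (-88.92)
= 503.1837.

Var(T) = 503.1837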